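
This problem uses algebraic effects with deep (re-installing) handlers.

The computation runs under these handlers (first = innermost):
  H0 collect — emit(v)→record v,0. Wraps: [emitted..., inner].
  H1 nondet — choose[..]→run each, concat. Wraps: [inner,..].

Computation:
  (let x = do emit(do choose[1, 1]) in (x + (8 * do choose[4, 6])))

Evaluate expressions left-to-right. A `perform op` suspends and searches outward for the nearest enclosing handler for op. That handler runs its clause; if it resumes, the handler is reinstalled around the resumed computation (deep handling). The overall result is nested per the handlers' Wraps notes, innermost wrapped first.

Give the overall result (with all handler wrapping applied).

Answer: [[1, 32], [1, 48], [1, 32], [1, 48]]

Evaluation trace:
choose[1, 1] @ H1
  branch[0] choose=1:
    emit(1) @ H0 ⇒ out+=1
    choose[4, 6] @ H1
      branch[0] choose=4:
        H0 returns [1, 32]
        H1 returns [[1, 32]]
      branch[1] choose=6:
        H0 returns [1, 48]
        H1 returns [[1, 48]]
  branch[1] choose=1:
    emit(1) @ H0 ⇒ out+=1
    choose[4, 6] @ H1
      branch[0] choose=4:
        H0 returns [1, 32]
        H1 returns [[1, 32]]
      branch[1] choose=6:
        H0 returns [1, 48]
        H1 returns [[1, 48]]
= [[1, 32], [1, 48], [1, 32], [1, 48]]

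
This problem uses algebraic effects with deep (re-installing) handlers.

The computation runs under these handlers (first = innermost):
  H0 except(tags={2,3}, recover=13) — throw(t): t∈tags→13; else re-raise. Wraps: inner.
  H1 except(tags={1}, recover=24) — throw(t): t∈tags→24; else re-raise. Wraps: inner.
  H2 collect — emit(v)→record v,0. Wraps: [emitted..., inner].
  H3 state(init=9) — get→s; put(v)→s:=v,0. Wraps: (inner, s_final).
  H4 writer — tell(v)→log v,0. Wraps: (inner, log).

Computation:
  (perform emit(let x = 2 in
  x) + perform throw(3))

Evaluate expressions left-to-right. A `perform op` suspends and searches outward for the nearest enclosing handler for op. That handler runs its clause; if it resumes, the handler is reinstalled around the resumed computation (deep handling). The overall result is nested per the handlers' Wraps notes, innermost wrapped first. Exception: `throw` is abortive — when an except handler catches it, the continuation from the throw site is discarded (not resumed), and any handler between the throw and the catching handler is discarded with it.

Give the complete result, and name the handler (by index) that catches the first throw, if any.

Answer: (([2, 13], 9), ()) ; first throw caught by: H0

Working:
emit(2) @ H2 ⇒ out+=2
throw(3) @ H0 caught ⇒ 13
H1 returns 13
H2 returns [2, 13]
H3 returns ([2, 13], 9)
H4 returns (([2, 13], 9), ())
= (([2, 13], 9), ())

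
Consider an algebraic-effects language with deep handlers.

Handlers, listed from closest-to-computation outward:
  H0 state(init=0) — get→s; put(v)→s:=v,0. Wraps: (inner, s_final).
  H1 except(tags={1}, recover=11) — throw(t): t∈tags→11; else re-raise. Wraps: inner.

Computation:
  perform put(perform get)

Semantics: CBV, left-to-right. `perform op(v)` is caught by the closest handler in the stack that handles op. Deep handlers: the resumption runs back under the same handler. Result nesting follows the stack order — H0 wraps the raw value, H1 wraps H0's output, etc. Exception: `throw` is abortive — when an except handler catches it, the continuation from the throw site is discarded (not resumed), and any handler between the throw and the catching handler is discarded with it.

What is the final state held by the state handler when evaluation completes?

Evaluation trace:
get @ H0 ⇒ 0
put(0) @ H0 ⇒ s:=0
H0 returns (0, 0)
H1 returns (0, 0)
= (0, 0)

Answer: 0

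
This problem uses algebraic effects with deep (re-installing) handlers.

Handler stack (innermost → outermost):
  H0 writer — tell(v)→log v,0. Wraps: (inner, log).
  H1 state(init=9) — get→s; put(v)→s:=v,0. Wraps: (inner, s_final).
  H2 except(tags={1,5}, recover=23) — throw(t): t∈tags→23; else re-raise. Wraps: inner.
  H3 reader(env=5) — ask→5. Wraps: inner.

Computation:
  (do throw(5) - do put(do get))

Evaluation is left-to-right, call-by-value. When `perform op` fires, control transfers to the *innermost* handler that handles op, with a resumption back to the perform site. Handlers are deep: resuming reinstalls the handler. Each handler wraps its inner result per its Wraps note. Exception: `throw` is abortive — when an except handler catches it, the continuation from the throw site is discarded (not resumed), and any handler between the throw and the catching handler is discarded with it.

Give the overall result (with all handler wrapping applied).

Step-by-step:
throw(5) @ H2 caught ⇒ 23
H3 returns 23
= 23

Answer: 23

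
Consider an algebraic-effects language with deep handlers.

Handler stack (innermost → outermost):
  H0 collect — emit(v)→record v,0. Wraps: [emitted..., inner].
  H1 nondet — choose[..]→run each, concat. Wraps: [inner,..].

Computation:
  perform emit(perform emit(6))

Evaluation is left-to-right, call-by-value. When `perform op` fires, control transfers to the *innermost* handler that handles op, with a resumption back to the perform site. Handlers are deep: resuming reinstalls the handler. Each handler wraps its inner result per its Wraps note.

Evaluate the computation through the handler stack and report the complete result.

Evaluation trace:
emit(6) @ H0 ⇒ out+=6
emit(0) @ H0 ⇒ out+=0
H0 returns [6, 0, 0]
H1 returns [[6, 0, 0]]
= [[6, 0, 0]]

Answer: [[6, 0, 0]]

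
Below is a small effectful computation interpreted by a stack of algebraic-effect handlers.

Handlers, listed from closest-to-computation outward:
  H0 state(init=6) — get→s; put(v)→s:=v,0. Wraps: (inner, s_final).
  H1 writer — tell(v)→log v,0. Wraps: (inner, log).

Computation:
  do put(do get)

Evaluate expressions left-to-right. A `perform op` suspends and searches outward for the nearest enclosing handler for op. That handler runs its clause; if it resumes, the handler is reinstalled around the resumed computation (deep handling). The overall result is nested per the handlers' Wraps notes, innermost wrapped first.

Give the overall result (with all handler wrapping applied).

Working:
get @ H0 ⇒ 6
put(6) @ H0 ⇒ s:=6
H0 returns (0, 6)
H1 returns ((0, 6), ())
= ((0, 6), ())

Answer: ((0, 6), ())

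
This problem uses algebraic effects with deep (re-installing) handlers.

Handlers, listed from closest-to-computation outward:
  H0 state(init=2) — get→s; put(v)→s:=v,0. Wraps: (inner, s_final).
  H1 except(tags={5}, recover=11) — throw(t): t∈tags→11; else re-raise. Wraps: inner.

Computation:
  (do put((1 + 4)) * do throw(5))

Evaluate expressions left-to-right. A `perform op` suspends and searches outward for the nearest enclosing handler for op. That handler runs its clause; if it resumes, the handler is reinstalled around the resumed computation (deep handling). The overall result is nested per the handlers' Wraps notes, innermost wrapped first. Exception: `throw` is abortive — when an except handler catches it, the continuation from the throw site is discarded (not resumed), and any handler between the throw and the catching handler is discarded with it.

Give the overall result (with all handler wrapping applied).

Working:
put(5) @ H0 ⇒ s:=5
throw(5) @ H1 caught ⇒ 11
= 11

Answer: 11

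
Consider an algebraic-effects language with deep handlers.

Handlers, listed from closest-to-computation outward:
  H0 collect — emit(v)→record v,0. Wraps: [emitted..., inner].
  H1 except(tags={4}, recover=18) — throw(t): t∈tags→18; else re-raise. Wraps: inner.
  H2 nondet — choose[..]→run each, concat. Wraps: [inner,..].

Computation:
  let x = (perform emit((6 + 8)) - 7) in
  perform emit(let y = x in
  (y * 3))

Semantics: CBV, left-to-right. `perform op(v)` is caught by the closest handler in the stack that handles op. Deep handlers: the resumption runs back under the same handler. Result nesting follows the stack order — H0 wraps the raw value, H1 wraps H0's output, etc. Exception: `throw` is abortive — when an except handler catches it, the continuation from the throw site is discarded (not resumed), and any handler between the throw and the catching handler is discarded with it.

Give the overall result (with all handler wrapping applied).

Answer: [[14, -21, 0]]

Evaluation trace:
emit(14) @ H0 ⇒ out+=14
emit(-21) @ H0 ⇒ out+=-21
H0 returns [14, -21, 0]
H1 returns [14, -21, 0]
H2 returns [[14, -21, 0]]
= [[14, -21, 0]]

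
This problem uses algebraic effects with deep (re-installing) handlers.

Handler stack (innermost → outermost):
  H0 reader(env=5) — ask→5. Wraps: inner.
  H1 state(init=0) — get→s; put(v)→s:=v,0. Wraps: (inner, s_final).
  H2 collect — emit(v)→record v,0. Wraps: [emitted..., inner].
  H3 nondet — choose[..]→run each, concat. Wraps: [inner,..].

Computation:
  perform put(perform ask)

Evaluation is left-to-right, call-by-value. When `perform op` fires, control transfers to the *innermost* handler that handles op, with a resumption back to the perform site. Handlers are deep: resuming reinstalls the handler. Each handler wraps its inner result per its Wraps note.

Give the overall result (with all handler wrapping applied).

Answer: [[(0, 5)]]

Evaluation trace:
ask @ H0 ⇒ 5
put(5) @ H1 ⇒ s:=5
H0 returns 0
H1 returns (0, 5)
H2 returns [(0, 5)]
H3 returns [[(0, 5)]]
= [[(0, 5)]]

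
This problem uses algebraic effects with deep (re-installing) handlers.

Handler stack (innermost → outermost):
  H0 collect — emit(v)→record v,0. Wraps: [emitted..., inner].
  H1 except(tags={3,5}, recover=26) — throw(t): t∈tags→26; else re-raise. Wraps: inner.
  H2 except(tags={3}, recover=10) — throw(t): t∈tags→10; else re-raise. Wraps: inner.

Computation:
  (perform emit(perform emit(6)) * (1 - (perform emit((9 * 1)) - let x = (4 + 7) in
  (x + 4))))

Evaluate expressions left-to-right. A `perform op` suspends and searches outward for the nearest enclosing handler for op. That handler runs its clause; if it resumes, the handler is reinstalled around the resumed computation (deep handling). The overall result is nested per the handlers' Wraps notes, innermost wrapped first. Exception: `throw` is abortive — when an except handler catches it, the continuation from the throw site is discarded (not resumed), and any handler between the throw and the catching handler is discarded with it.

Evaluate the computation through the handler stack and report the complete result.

Step-by-step:
emit(6) @ H0 ⇒ out+=6
emit(0) @ H0 ⇒ out+=0
emit(9) @ H0 ⇒ out+=9
H0 returns [6, 0, 9, 0]
H1 returns [6, 0, 9, 0]
H2 returns [6, 0, 9, 0]
= [6, 0, 9, 0]

Answer: [6, 0, 9, 0]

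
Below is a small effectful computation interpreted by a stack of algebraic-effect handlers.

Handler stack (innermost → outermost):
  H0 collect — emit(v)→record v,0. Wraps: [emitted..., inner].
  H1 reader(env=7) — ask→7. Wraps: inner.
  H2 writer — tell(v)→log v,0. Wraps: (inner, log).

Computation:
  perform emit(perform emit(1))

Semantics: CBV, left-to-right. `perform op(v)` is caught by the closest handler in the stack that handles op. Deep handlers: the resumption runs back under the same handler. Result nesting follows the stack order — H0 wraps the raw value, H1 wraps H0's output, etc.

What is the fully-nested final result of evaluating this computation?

Evaluation trace:
emit(1) @ H0 ⇒ out+=1
emit(0) @ H0 ⇒ out+=0
H0 returns [1, 0, 0]
H1 returns [1, 0, 0]
H2 returns ([1, 0, 0], ())
= ([1, 0, 0], ())

Answer: ([1, 0, 0], ())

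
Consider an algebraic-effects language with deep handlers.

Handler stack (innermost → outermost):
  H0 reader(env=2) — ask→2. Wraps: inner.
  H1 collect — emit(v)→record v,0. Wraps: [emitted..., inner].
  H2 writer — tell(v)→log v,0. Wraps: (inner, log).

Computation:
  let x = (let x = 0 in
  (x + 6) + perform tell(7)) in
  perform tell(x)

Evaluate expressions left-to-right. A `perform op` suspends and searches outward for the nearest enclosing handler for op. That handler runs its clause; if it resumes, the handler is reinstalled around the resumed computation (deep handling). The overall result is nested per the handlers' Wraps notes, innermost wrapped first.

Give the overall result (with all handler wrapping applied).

Answer: ([0], (7, 6))

Step-by-step:
tell(7) @ H2 ⇒ log+=7
tell(6) @ H2 ⇒ log+=6
H0 returns 0
H1 returns [0]
H2 returns ([0], (7, 6))
= ([0], (7, 6))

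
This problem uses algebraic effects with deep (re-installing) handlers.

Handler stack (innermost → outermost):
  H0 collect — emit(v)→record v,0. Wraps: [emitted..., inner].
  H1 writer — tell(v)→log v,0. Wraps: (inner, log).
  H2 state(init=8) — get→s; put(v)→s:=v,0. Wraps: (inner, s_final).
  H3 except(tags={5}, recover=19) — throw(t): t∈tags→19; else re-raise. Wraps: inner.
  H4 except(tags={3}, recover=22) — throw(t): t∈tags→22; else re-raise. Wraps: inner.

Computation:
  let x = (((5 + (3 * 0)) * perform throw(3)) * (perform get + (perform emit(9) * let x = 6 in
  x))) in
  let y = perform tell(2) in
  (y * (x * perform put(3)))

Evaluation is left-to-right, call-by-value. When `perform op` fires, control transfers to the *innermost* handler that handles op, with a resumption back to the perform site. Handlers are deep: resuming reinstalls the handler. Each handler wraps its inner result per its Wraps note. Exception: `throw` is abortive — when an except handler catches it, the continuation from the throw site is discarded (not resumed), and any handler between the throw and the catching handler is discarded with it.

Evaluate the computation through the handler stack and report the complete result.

Answer: 22

Evaluation trace:
throw(3) @ H3 re-raised
throw(3) @ H4 caught ⇒ 22
= 22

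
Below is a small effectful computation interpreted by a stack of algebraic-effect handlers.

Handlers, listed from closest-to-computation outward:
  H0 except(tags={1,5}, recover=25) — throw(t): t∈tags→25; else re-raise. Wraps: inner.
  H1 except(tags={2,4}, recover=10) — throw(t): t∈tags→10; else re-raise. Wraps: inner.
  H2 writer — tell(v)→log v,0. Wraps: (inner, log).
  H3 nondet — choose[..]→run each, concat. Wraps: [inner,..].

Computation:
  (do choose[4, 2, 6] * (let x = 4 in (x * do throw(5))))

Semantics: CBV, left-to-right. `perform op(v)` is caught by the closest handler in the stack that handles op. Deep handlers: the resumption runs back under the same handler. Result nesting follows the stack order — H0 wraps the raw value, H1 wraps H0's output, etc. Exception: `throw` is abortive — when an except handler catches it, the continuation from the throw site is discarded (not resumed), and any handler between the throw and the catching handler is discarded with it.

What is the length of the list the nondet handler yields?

Working:
choose[4, 2, 6] @ H3
  branch[0] choose=4:
    throw(5) @ H0 caught ⇒ 25
    H1 returns 25
    H2 returns (25, ())
    H3 returns [(25, ())]
  branch[1] choose=2:
    throw(5) @ H0 caught ⇒ 25
    H1 returns 25
    H2 returns (25, ())
    H3 returns [(25, ())]
  branch[2] choose=6:
    throw(5) @ H0 caught ⇒ 25
    H1 returns 25
    H2 returns (25, ())
    H3 returns [(25, ())]
= [(25, ()), (25, ()), (25, ())]

Answer: 3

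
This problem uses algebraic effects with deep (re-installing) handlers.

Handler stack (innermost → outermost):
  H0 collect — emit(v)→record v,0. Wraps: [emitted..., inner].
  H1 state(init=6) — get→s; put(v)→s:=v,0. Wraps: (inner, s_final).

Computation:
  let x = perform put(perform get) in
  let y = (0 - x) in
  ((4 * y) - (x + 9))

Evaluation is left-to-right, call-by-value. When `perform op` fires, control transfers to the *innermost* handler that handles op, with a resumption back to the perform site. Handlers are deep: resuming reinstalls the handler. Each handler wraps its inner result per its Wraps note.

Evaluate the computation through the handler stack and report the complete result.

Answer: ([-9], 6)

Working:
get @ H1 ⇒ 6
put(6) @ H1 ⇒ s:=6
H0 returns [-9]
H1 returns ([-9], 6)
= ([-9], 6)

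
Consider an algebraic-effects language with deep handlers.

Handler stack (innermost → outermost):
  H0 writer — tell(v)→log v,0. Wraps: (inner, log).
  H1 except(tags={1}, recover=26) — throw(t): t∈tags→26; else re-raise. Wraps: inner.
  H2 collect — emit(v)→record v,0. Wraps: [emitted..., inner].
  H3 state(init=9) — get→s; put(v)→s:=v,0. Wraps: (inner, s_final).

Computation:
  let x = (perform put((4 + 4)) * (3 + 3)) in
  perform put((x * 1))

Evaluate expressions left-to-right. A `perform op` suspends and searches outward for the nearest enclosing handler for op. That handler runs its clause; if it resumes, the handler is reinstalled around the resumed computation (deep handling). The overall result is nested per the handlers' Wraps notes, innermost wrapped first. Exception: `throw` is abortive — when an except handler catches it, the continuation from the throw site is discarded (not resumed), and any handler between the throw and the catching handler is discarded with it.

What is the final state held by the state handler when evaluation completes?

Answer: 0

Working:
put(8) @ H3 ⇒ s:=8
put(0) @ H3 ⇒ s:=0
H0 returns (0, ())
H1 returns (0, ())
H2 returns [(0, ())]
H3 returns ([(0, ())], 0)
= ([(0, ())], 0)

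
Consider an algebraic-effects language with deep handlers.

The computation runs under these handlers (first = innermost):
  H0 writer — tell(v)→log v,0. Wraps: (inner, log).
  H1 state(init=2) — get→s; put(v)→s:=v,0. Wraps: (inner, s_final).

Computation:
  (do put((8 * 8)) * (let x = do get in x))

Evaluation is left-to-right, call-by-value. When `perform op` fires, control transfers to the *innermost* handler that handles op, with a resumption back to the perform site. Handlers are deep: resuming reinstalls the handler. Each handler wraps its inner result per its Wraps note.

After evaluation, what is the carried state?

Working:
put(64) @ H1 ⇒ s:=64
get @ H1 ⇒ 64
H0 returns (0, ())
H1 returns ((0, ()), 64)
= ((0, ()), 64)

Answer: 64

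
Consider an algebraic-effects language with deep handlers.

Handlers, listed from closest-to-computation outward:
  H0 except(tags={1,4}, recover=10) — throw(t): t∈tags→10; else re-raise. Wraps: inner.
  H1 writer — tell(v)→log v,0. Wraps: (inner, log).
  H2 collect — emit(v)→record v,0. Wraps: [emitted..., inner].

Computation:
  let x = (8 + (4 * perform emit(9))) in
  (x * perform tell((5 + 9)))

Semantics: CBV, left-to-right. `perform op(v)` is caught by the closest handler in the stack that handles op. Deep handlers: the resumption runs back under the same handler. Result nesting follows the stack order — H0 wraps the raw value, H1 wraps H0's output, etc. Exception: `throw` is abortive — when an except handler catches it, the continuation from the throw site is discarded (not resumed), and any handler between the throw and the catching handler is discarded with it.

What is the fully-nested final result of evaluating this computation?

Step-by-step:
emit(9) @ H2 ⇒ out+=9
tell(14) @ H1 ⇒ log+=14
H0 returns 0
H1 returns (0, (14))
H2 returns [9, (0, (14))]
= [9, (0, (14))]

Answer: [9, (0, (14))]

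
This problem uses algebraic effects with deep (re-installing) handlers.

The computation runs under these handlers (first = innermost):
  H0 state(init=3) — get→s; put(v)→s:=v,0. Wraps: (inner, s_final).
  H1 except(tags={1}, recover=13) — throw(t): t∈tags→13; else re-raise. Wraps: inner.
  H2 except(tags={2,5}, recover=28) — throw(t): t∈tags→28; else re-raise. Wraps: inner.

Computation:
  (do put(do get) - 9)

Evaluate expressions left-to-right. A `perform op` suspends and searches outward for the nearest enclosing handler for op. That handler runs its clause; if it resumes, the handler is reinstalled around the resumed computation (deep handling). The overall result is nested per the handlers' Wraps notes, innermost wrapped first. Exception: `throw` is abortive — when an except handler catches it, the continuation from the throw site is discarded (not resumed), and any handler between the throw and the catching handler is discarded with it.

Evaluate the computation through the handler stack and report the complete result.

Step-by-step:
get @ H0 ⇒ 3
put(3) @ H0 ⇒ s:=3
H0 returns (-9, 3)
H1 returns (-9, 3)
H2 returns (-9, 3)
= (-9, 3)

Answer: (-9, 3)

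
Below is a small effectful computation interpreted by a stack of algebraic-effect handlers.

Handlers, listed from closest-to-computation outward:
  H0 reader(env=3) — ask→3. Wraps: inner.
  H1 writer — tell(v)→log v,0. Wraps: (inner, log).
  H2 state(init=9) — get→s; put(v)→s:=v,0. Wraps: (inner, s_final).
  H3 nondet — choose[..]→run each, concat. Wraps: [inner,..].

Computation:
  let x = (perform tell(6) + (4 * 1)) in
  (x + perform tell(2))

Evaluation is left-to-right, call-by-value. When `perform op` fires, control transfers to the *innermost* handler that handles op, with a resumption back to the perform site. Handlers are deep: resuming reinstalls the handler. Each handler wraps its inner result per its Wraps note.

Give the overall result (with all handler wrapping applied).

Answer: [((4, (6, 2)), 9)]

Evaluation trace:
tell(6) @ H1 ⇒ log+=6
tell(2) @ H1 ⇒ log+=2
H0 returns 4
H1 returns (4, (6, 2))
H2 returns ((4, (6, 2)), 9)
H3 returns [((4, (6, 2)), 9)]
= [((4, (6, 2)), 9)]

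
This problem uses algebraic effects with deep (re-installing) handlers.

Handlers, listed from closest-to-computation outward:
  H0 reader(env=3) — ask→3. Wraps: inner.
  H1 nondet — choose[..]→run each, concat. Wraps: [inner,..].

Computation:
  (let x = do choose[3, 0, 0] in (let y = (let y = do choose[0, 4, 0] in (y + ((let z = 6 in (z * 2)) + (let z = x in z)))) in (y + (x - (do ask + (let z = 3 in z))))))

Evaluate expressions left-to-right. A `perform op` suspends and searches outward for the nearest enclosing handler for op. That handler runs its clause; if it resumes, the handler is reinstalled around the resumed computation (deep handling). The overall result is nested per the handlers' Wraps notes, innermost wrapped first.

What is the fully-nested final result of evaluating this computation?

Step-by-step:
choose[3, 0, 0] @ H1
  branch[0] choose=3:
    choose[0, 4, 0] @ H1
      branch[0] choose=0:
        ask @ H0 ⇒ 3
        H0 returns 12
        H1 returns [12]
      branch[1] choose=4:
        ask @ H0 ⇒ 3
        H0 returns 16
        H1 returns [16]
      branch[2] choose=0:
        ask @ H0 ⇒ 3
        H0 returns 12
        H1 returns [12]
  branch[1] choose=0:
    choose[0, 4, 0] @ H1
      branch[0] choose=0:
        ask @ H0 ⇒ 3
        H0 returns 6
        H1 returns [6]
      branch[1] choose=4:
        ask @ H0 ⇒ 3
        H0 returns 10
        H1 returns [10]
      branch[2] choose=0:
        ask @ H0 ⇒ 3
        H0 returns 6
        H1 returns [6]
  branch[2] choose=0:
    choose[0, 4, 0] @ H1
      branch[0] choose=0:
        ask @ H0 ⇒ 3
        H0 returns 6
        H1 returns [6]
      branch[1] choose=4:
        ask @ H0 ⇒ 3
        H0 returns 10
        H1 returns [10]
      branch[2] choose=0:
        ask @ H0 ⇒ 3
        H0 returns 6
        H1 returns [6]
= [12, 16, 12, 6, 10, 6, 6, 10, 6]

Answer: [12, 16, 12, 6, 10, 6, 6, 10, 6]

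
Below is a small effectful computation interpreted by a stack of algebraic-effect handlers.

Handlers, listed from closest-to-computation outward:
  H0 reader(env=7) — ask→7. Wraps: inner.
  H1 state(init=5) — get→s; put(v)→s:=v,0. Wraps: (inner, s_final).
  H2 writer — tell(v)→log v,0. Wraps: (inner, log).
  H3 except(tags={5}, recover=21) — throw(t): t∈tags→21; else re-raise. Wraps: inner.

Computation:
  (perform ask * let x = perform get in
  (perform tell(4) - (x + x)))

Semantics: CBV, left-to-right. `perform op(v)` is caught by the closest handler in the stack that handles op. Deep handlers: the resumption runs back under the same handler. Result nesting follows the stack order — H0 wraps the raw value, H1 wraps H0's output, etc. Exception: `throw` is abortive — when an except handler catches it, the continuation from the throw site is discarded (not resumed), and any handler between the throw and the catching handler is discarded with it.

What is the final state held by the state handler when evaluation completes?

Working:
ask @ H0 ⇒ 7
get @ H1 ⇒ 5
tell(4) @ H2 ⇒ log+=4
H0 returns -70
H1 returns (-70, 5)
H2 returns ((-70, 5), (4))
H3 returns ((-70, 5), (4))
= ((-70, 5), (4))

Answer: 5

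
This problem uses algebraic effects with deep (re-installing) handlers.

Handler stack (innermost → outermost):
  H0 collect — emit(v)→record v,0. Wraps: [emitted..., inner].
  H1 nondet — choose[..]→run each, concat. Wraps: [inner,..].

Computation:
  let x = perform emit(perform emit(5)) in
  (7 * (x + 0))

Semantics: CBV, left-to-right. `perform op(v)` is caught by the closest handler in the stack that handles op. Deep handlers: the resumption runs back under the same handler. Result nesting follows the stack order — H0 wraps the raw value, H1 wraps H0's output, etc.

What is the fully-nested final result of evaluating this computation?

Answer: [[5, 0, 0]]

Evaluation trace:
emit(5) @ H0 ⇒ out+=5
emit(0) @ H0 ⇒ out+=0
H0 returns [5, 0, 0]
H1 returns [[5, 0, 0]]
= [[5, 0, 0]]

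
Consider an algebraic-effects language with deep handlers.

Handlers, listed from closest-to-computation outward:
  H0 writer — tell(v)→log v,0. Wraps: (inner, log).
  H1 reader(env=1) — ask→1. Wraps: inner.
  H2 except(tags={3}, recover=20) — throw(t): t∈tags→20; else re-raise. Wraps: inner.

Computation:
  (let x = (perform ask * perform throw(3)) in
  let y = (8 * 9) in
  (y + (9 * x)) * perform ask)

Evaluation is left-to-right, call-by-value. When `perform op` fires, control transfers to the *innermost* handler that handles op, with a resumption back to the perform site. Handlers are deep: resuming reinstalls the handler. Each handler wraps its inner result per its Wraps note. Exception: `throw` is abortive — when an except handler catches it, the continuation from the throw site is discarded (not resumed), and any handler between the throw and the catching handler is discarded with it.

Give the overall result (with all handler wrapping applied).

Working:
ask @ H1 ⇒ 1
throw(3) @ H2 caught ⇒ 20
= 20

Answer: 20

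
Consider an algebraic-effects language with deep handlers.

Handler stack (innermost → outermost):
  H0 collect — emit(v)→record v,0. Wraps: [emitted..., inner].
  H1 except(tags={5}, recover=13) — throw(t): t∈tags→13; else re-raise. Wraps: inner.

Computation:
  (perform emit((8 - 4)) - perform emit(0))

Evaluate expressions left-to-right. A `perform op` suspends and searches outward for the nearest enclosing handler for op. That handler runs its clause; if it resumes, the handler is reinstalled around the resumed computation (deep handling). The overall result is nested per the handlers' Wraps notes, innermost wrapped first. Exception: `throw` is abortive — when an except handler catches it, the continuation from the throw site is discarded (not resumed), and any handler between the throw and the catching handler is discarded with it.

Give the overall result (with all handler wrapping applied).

Answer: [4, 0, 0]

Step-by-step:
emit(4) @ H0 ⇒ out+=4
emit(0) @ H0 ⇒ out+=0
H0 returns [4, 0, 0]
H1 returns [4, 0, 0]
= [4, 0, 0]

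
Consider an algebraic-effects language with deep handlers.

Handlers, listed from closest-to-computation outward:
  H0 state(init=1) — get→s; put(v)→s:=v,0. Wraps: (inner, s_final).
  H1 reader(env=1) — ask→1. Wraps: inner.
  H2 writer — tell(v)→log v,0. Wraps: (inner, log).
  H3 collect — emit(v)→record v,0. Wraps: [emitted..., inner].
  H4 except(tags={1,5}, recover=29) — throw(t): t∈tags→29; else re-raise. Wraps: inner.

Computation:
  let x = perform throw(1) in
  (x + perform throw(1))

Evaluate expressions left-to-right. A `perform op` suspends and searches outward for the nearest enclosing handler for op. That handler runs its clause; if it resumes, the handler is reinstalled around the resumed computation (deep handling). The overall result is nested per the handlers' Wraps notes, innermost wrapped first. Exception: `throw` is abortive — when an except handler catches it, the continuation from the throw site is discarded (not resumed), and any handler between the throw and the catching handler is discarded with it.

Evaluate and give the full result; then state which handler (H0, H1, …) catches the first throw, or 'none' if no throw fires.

Step-by-step:
throw(1) @ H4 caught ⇒ 29
= 29

Answer: 29 ; first throw caught by: H4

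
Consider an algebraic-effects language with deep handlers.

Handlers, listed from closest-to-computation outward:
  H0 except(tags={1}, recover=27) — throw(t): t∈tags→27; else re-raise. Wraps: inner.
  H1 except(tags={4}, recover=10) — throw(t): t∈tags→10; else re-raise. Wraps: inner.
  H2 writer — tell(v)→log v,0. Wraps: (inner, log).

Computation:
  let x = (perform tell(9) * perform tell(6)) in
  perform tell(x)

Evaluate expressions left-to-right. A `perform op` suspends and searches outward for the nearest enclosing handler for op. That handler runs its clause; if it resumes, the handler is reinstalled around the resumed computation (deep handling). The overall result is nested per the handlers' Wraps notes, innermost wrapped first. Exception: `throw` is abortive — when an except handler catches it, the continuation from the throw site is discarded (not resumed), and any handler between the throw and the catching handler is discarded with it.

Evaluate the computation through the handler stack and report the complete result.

Answer: (0, (9, 6, 0))

Working:
tell(9) @ H2 ⇒ log+=9
tell(6) @ H2 ⇒ log+=6
tell(0) @ H2 ⇒ log+=0
H0 returns 0
H1 returns 0
H2 returns (0, (9, 6, 0))
= (0, (9, 6, 0))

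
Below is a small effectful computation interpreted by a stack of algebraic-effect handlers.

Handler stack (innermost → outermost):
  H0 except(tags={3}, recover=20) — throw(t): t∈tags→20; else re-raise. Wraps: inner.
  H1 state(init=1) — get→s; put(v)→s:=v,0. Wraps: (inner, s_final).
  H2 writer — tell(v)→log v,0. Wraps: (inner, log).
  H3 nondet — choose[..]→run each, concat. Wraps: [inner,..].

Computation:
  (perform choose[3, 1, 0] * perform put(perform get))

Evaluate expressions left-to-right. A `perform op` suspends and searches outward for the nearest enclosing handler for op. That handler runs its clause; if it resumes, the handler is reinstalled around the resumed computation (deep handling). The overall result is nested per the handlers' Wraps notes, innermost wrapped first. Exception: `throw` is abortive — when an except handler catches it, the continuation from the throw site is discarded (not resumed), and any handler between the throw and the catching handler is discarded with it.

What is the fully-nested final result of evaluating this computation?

Step-by-step:
choose[3, 1, 0] @ H3
  branch[0] choose=3:
    get @ H1 ⇒ 1
    put(1) @ H1 ⇒ s:=1
    H0 returns 0
    H1 returns (0, 1)
    H2 returns ((0, 1), ())
    H3 returns [((0, 1), ())]
  branch[1] choose=1:
    get @ H1 ⇒ 1
    put(1) @ H1 ⇒ s:=1
    H0 returns 0
    H1 returns (0, 1)
    H2 returns ((0, 1), ())
    H3 returns [((0, 1), ())]
  branch[2] choose=0:
    get @ H1 ⇒ 1
    put(1) @ H1 ⇒ s:=1
    H0 returns 0
    H1 returns (0, 1)
    H2 returns ((0, 1), ())
    H3 returns [((0, 1), ())]
= [((0, 1), ()), ((0, 1), ()), ((0, 1), ())]

Answer: [((0, 1), ()), ((0, 1), ()), ((0, 1), ())]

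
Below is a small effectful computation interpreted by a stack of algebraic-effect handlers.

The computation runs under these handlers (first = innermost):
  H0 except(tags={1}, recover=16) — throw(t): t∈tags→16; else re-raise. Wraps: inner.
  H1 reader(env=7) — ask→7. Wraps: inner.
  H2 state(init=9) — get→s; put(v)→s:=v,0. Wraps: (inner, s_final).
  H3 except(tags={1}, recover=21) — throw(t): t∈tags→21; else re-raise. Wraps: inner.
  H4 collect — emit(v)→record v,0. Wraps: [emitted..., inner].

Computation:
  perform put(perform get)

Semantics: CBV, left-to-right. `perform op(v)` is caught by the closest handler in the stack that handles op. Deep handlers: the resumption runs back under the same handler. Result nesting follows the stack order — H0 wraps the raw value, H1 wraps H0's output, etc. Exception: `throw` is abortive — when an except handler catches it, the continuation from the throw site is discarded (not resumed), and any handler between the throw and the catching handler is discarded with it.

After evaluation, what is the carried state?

Evaluation trace:
get @ H2 ⇒ 9
put(9) @ H2 ⇒ s:=9
H0 returns 0
H1 returns 0
H2 returns (0, 9)
H3 returns (0, 9)
H4 returns [(0, 9)]
= [(0, 9)]

Answer: 9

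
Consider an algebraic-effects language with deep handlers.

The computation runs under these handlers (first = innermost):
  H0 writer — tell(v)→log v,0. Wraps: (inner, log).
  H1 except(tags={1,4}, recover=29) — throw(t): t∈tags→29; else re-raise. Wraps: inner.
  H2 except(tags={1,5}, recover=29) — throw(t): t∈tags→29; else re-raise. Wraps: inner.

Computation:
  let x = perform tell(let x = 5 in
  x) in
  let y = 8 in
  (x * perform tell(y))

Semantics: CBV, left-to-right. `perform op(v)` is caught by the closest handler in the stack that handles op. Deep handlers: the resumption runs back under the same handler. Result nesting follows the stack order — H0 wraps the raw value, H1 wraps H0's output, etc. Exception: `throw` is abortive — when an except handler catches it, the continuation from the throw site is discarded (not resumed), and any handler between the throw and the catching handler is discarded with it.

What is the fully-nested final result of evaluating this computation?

Answer: (0, (5, 8))

Evaluation trace:
tell(5) @ H0 ⇒ log+=5
tell(8) @ H0 ⇒ log+=8
H0 returns (0, (5, 8))
H1 returns (0, (5, 8))
H2 returns (0, (5, 8))
= (0, (5, 8))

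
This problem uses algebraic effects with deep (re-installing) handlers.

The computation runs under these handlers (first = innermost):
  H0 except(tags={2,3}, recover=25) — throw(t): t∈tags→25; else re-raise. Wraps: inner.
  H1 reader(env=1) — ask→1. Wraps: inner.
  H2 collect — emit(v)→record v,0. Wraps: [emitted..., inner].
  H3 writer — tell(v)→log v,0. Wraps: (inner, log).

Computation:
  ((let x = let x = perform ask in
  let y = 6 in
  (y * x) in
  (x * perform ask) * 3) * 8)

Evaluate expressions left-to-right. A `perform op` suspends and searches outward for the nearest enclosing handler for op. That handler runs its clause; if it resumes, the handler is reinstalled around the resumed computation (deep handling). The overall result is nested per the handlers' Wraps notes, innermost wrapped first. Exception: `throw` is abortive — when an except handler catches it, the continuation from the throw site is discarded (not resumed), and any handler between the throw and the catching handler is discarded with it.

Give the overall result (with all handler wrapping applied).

Evaluation trace:
ask @ H1 ⇒ 1
ask @ H1 ⇒ 1
H0 returns 144
H1 returns 144
H2 returns [144]
H3 returns ([144], ())
= ([144], ())

Answer: ([144], ())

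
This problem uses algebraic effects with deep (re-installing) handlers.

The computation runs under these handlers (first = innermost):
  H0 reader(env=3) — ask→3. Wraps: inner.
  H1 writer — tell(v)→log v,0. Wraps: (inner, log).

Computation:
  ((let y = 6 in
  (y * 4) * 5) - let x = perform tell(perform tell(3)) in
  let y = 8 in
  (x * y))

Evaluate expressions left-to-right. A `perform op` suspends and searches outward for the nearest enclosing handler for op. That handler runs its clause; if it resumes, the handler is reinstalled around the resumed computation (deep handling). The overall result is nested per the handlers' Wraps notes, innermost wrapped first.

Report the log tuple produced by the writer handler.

Working:
tell(3) @ H1 ⇒ log+=3
tell(0) @ H1 ⇒ log+=0
H0 returns 120
H1 returns (120, (3, 0))
= (120, (3, 0))

Answer: (3, 0)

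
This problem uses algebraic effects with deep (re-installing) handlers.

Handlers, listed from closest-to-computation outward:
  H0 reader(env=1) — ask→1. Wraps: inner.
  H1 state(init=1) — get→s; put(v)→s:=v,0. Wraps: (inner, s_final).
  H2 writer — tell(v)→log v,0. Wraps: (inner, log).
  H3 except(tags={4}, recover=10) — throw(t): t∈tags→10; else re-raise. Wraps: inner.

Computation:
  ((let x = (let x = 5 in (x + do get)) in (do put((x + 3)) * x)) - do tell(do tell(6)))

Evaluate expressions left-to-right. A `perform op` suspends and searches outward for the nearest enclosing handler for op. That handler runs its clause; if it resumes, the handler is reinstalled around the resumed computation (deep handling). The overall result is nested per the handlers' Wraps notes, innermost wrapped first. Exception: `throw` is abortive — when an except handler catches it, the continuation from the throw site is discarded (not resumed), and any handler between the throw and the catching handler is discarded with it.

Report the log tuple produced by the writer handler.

Step-by-step:
get @ H1 ⇒ 1
put(9) @ H1 ⇒ s:=9
tell(6) @ H2 ⇒ log+=6
tell(0) @ H2 ⇒ log+=0
H0 returns 0
H1 returns (0, 9)
H2 returns ((0, 9), (6, 0))
H3 returns ((0, 9), (6, 0))
= ((0, 9), (6, 0))

Answer: (6, 0)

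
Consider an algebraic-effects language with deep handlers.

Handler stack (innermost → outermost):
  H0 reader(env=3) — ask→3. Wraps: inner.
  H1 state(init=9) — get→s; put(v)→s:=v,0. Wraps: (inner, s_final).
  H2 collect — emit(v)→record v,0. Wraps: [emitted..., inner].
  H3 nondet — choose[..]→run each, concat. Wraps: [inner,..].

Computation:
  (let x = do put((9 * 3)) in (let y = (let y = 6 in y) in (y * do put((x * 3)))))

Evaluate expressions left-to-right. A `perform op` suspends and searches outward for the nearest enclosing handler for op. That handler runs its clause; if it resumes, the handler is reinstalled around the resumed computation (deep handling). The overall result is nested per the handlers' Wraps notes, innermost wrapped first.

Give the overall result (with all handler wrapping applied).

Evaluation trace:
put(27) @ H1 ⇒ s:=27
put(0) @ H1 ⇒ s:=0
H0 returns 0
H1 returns (0, 0)
H2 returns [(0, 0)]
H3 returns [[(0, 0)]]
= [[(0, 0)]]

Answer: [[(0, 0)]]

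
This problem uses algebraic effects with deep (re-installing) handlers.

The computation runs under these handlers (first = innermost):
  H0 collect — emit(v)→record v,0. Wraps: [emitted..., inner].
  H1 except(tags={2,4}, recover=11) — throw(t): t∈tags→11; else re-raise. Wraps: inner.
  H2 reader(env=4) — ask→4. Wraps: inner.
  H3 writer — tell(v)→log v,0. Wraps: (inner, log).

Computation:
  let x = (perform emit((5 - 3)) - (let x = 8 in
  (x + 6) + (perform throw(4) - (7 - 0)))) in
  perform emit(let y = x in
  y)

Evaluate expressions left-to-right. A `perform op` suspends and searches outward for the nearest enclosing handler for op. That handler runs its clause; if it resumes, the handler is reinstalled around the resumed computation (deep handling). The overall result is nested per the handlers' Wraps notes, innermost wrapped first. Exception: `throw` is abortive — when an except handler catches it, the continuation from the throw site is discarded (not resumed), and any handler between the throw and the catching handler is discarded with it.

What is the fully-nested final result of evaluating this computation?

Working:
emit(2) @ H0 ⇒ out+=2
throw(4) @ H1 caught ⇒ 11
H2 returns 11
H3 returns (11, ())
= (11, ())

Answer: (11, ())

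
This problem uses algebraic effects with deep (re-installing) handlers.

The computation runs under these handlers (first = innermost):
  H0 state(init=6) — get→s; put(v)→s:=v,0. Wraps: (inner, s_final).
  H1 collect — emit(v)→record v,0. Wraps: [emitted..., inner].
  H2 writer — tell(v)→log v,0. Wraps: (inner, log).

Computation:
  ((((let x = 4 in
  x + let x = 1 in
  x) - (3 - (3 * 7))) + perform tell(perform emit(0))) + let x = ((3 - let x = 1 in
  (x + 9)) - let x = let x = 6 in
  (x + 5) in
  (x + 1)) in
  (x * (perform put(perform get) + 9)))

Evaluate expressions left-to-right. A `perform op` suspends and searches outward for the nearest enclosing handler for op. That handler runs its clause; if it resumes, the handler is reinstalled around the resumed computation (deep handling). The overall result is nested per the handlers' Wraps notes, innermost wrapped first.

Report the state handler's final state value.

Evaluation trace:
emit(0) @ H1 ⇒ out+=0
tell(0) @ H2 ⇒ log+=0
get @ H0 ⇒ 6
put(6) @ H0 ⇒ s:=6
H0 returns (-148, 6)
H1 returns [0, (-148, 6)]
H2 returns ([0, (-148, 6)], (0))
= ([0, (-148, 6)], (0))

Answer: 6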